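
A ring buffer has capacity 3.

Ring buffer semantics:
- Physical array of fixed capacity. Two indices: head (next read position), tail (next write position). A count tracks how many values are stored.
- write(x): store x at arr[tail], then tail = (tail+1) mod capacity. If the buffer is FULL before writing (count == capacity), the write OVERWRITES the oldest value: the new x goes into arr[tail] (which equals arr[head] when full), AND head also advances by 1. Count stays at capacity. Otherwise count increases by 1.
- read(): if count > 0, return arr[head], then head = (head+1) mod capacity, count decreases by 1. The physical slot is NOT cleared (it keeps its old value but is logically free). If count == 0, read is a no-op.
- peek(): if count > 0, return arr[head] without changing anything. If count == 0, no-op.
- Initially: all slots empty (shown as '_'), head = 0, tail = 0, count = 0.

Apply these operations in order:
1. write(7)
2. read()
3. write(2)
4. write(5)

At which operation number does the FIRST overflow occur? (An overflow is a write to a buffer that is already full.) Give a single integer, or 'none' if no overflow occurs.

After op 1 (write(7)): arr=[7 _ _] head=0 tail=1 count=1
After op 2 (read()): arr=[7 _ _] head=1 tail=1 count=0
After op 3 (write(2)): arr=[7 2 _] head=1 tail=2 count=1
After op 4 (write(5)): arr=[7 2 5] head=1 tail=0 count=2

Answer: none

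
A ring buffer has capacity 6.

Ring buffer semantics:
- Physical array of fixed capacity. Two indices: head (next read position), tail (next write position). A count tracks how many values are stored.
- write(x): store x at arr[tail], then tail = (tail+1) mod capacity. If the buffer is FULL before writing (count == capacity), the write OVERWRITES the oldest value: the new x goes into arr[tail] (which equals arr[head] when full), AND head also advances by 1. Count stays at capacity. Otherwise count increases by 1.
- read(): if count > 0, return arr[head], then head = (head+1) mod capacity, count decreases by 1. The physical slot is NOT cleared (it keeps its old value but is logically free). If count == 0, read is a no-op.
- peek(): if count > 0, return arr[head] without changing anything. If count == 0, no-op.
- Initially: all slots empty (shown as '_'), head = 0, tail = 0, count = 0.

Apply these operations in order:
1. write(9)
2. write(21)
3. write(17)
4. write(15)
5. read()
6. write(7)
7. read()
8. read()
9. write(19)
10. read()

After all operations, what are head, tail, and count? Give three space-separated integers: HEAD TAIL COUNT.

After op 1 (write(9)): arr=[9 _ _ _ _ _] head=0 tail=1 count=1
After op 2 (write(21)): arr=[9 21 _ _ _ _] head=0 tail=2 count=2
After op 3 (write(17)): arr=[9 21 17 _ _ _] head=0 tail=3 count=3
After op 4 (write(15)): arr=[9 21 17 15 _ _] head=0 tail=4 count=4
After op 5 (read()): arr=[9 21 17 15 _ _] head=1 tail=4 count=3
After op 6 (write(7)): arr=[9 21 17 15 7 _] head=1 tail=5 count=4
After op 7 (read()): arr=[9 21 17 15 7 _] head=2 tail=5 count=3
After op 8 (read()): arr=[9 21 17 15 7 _] head=3 tail=5 count=2
After op 9 (write(19)): arr=[9 21 17 15 7 19] head=3 tail=0 count=3
After op 10 (read()): arr=[9 21 17 15 7 19] head=4 tail=0 count=2

Answer: 4 0 2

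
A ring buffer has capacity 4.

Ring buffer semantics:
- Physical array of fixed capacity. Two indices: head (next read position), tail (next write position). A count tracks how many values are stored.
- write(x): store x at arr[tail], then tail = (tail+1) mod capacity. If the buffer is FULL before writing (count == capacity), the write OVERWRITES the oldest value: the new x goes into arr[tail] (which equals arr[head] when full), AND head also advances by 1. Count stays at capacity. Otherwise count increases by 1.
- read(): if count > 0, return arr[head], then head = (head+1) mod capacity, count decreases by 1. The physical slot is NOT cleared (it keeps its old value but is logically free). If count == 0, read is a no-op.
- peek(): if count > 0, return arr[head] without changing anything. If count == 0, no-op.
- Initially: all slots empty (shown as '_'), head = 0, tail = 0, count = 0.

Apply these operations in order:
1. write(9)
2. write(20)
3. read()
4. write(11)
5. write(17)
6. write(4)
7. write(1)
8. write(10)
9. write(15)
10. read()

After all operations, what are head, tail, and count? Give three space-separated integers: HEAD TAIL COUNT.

After op 1 (write(9)): arr=[9 _ _ _] head=0 tail=1 count=1
After op 2 (write(20)): arr=[9 20 _ _] head=0 tail=2 count=2
After op 3 (read()): arr=[9 20 _ _] head=1 tail=2 count=1
After op 4 (write(11)): arr=[9 20 11 _] head=1 tail=3 count=2
After op 5 (write(17)): arr=[9 20 11 17] head=1 tail=0 count=3
After op 6 (write(4)): arr=[4 20 11 17] head=1 tail=1 count=4
After op 7 (write(1)): arr=[4 1 11 17] head=2 tail=2 count=4
After op 8 (write(10)): arr=[4 1 10 17] head=3 tail=3 count=4
After op 9 (write(15)): arr=[4 1 10 15] head=0 tail=0 count=4
After op 10 (read()): arr=[4 1 10 15] head=1 tail=0 count=3

Answer: 1 0 3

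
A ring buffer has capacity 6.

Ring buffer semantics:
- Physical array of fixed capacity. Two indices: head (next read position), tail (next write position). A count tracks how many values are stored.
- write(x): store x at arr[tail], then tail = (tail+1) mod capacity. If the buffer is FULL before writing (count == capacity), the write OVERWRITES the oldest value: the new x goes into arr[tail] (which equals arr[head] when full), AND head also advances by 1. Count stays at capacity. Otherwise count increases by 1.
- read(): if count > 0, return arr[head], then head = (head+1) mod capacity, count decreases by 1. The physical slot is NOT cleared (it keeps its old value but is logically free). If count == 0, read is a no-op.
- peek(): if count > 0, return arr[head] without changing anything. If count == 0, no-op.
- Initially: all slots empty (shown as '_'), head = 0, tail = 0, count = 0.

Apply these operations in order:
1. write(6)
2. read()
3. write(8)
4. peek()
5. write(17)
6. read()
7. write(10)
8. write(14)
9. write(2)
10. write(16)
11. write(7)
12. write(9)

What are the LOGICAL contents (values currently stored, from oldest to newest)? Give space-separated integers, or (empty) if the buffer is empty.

Answer: 10 14 2 16 7 9

Derivation:
After op 1 (write(6)): arr=[6 _ _ _ _ _] head=0 tail=1 count=1
After op 2 (read()): arr=[6 _ _ _ _ _] head=1 tail=1 count=0
After op 3 (write(8)): arr=[6 8 _ _ _ _] head=1 tail=2 count=1
After op 4 (peek()): arr=[6 8 _ _ _ _] head=1 tail=2 count=1
After op 5 (write(17)): arr=[6 8 17 _ _ _] head=1 tail=3 count=2
After op 6 (read()): arr=[6 8 17 _ _ _] head=2 tail=3 count=1
After op 7 (write(10)): arr=[6 8 17 10 _ _] head=2 tail=4 count=2
After op 8 (write(14)): arr=[6 8 17 10 14 _] head=2 tail=5 count=3
After op 9 (write(2)): arr=[6 8 17 10 14 2] head=2 tail=0 count=4
After op 10 (write(16)): arr=[16 8 17 10 14 2] head=2 tail=1 count=5
After op 11 (write(7)): arr=[16 7 17 10 14 2] head=2 tail=2 count=6
After op 12 (write(9)): arr=[16 7 9 10 14 2] head=3 tail=3 count=6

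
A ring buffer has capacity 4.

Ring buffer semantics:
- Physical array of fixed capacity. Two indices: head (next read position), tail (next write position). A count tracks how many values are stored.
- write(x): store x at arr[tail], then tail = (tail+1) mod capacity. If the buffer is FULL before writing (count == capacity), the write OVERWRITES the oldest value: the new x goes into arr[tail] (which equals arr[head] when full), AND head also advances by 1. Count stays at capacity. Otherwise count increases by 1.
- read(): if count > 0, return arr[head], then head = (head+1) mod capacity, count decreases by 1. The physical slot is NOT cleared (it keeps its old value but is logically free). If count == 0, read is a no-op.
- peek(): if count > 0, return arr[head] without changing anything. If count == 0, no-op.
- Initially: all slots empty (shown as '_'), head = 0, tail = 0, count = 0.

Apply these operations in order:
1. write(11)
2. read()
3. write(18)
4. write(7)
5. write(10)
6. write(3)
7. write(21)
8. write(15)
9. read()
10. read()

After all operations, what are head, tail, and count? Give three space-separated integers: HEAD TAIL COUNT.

Answer: 1 3 2

Derivation:
After op 1 (write(11)): arr=[11 _ _ _] head=0 tail=1 count=1
After op 2 (read()): arr=[11 _ _ _] head=1 tail=1 count=0
After op 3 (write(18)): arr=[11 18 _ _] head=1 tail=2 count=1
After op 4 (write(7)): arr=[11 18 7 _] head=1 tail=3 count=2
After op 5 (write(10)): arr=[11 18 7 10] head=1 tail=0 count=3
After op 6 (write(3)): arr=[3 18 7 10] head=1 tail=1 count=4
After op 7 (write(21)): arr=[3 21 7 10] head=2 tail=2 count=4
After op 8 (write(15)): arr=[3 21 15 10] head=3 tail=3 count=4
After op 9 (read()): arr=[3 21 15 10] head=0 tail=3 count=3
After op 10 (read()): arr=[3 21 15 10] head=1 tail=3 count=2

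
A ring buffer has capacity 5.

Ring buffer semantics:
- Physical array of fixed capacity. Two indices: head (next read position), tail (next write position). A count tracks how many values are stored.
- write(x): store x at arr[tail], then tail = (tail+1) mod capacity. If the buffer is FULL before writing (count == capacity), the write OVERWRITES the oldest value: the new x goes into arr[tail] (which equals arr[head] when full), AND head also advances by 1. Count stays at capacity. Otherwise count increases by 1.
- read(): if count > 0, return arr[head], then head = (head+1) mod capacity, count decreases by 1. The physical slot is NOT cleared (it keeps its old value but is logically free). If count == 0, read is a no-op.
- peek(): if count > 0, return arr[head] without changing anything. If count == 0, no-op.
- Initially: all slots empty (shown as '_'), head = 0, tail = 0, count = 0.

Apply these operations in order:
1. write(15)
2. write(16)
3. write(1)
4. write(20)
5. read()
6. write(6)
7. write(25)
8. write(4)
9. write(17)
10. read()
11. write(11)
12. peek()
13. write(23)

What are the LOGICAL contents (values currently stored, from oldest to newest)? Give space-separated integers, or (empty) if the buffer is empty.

Answer: 25 4 17 11 23

Derivation:
After op 1 (write(15)): arr=[15 _ _ _ _] head=0 tail=1 count=1
After op 2 (write(16)): arr=[15 16 _ _ _] head=0 tail=2 count=2
After op 3 (write(1)): arr=[15 16 1 _ _] head=0 tail=3 count=3
After op 4 (write(20)): arr=[15 16 1 20 _] head=0 tail=4 count=4
After op 5 (read()): arr=[15 16 1 20 _] head=1 tail=4 count=3
After op 6 (write(6)): arr=[15 16 1 20 6] head=1 tail=0 count=4
After op 7 (write(25)): arr=[25 16 1 20 6] head=1 tail=1 count=5
After op 8 (write(4)): arr=[25 4 1 20 6] head=2 tail=2 count=5
After op 9 (write(17)): arr=[25 4 17 20 6] head=3 tail=3 count=5
After op 10 (read()): arr=[25 4 17 20 6] head=4 tail=3 count=4
After op 11 (write(11)): arr=[25 4 17 11 6] head=4 tail=4 count=5
After op 12 (peek()): arr=[25 4 17 11 6] head=4 tail=4 count=5
After op 13 (write(23)): arr=[25 4 17 11 23] head=0 tail=0 count=5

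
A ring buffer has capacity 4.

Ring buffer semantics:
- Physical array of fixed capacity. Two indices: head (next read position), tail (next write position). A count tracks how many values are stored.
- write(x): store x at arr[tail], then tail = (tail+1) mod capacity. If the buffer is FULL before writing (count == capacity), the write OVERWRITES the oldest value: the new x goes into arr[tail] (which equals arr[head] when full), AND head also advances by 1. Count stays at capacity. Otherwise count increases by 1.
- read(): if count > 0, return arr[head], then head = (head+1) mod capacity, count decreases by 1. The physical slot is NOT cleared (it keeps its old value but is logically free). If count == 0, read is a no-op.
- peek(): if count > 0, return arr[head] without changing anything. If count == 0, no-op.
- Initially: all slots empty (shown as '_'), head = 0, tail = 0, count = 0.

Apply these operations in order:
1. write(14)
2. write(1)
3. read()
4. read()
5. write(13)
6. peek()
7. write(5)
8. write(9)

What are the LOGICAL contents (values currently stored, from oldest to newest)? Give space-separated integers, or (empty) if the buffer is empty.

Answer: 13 5 9

Derivation:
After op 1 (write(14)): arr=[14 _ _ _] head=0 tail=1 count=1
After op 2 (write(1)): arr=[14 1 _ _] head=0 tail=2 count=2
After op 3 (read()): arr=[14 1 _ _] head=1 tail=2 count=1
After op 4 (read()): arr=[14 1 _ _] head=2 tail=2 count=0
After op 5 (write(13)): arr=[14 1 13 _] head=2 tail=3 count=1
After op 6 (peek()): arr=[14 1 13 _] head=2 tail=3 count=1
After op 7 (write(5)): arr=[14 1 13 5] head=2 tail=0 count=2
After op 8 (write(9)): arr=[9 1 13 5] head=2 tail=1 count=3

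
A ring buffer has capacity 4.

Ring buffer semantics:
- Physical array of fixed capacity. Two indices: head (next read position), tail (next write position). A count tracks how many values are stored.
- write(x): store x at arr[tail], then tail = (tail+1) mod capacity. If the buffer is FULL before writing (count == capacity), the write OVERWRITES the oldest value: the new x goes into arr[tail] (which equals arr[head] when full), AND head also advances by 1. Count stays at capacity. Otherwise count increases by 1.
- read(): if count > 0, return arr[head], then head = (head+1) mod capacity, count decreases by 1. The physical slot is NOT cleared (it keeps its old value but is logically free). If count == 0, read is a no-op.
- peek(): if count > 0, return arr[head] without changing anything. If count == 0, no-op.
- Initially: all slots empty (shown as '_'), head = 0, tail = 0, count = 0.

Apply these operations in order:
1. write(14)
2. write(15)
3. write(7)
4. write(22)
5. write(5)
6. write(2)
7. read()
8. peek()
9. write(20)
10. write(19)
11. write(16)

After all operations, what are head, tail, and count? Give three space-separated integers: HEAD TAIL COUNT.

After op 1 (write(14)): arr=[14 _ _ _] head=0 tail=1 count=1
After op 2 (write(15)): arr=[14 15 _ _] head=0 tail=2 count=2
After op 3 (write(7)): arr=[14 15 7 _] head=0 tail=3 count=3
After op 4 (write(22)): arr=[14 15 7 22] head=0 tail=0 count=4
After op 5 (write(5)): arr=[5 15 7 22] head=1 tail=1 count=4
After op 6 (write(2)): arr=[5 2 7 22] head=2 tail=2 count=4
After op 7 (read()): arr=[5 2 7 22] head=3 tail=2 count=3
After op 8 (peek()): arr=[5 2 7 22] head=3 tail=2 count=3
After op 9 (write(20)): arr=[5 2 20 22] head=3 tail=3 count=4
After op 10 (write(19)): arr=[5 2 20 19] head=0 tail=0 count=4
After op 11 (write(16)): arr=[16 2 20 19] head=1 tail=1 count=4

Answer: 1 1 4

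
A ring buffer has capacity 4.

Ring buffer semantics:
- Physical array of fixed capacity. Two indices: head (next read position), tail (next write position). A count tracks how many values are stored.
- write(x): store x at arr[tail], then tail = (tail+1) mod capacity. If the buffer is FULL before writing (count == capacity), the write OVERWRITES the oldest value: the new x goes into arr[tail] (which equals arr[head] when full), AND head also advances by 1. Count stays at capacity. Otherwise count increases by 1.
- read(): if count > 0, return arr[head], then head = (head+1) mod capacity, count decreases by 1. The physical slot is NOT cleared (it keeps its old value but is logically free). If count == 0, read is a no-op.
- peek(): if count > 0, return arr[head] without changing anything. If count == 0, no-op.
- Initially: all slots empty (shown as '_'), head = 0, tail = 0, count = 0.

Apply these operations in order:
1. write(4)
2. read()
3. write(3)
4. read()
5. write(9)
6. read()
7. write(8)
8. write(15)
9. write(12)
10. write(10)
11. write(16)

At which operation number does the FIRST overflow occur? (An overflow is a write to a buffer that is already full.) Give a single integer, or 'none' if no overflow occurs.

Answer: 11

Derivation:
After op 1 (write(4)): arr=[4 _ _ _] head=0 tail=1 count=1
After op 2 (read()): arr=[4 _ _ _] head=1 tail=1 count=0
After op 3 (write(3)): arr=[4 3 _ _] head=1 tail=2 count=1
After op 4 (read()): arr=[4 3 _ _] head=2 tail=2 count=0
After op 5 (write(9)): arr=[4 3 9 _] head=2 tail=3 count=1
After op 6 (read()): arr=[4 3 9 _] head=3 tail=3 count=0
After op 7 (write(8)): arr=[4 3 9 8] head=3 tail=0 count=1
After op 8 (write(15)): arr=[15 3 9 8] head=3 tail=1 count=2
After op 9 (write(12)): arr=[15 12 9 8] head=3 tail=2 count=3
After op 10 (write(10)): arr=[15 12 10 8] head=3 tail=3 count=4
After op 11 (write(16)): arr=[15 12 10 16] head=0 tail=0 count=4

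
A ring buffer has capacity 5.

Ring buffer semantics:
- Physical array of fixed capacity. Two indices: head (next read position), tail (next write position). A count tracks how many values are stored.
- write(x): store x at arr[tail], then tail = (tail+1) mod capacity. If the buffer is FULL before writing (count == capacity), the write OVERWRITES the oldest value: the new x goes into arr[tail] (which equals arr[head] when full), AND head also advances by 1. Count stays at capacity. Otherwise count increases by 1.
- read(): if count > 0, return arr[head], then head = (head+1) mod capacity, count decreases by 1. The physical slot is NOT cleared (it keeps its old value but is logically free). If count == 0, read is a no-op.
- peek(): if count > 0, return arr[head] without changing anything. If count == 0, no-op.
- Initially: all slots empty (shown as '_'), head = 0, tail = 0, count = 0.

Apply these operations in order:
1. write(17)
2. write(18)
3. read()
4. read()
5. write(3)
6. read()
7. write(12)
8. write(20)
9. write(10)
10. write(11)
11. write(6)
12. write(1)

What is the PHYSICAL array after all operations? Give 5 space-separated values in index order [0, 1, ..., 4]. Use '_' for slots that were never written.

After op 1 (write(17)): arr=[17 _ _ _ _] head=0 tail=1 count=1
After op 2 (write(18)): arr=[17 18 _ _ _] head=0 tail=2 count=2
After op 3 (read()): arr=[17 18 _ _ _] head=1 tail=2 count=1
After op 4 (read()): arr=[17 18 _ _ _] head=2 tail=2 count=0
After op 5 (write(3)): arr=[17 18 3 _ _] head=2 tail=3 count=1
After op 6 (read()): arr=[17 18 3 _ _] head=3 tail=3 count=0
After op 7 (write(12)): arr=[17 18 3 12 _] head=3 tail=4 count=1
After op 8 (write(20)): arr=[17 18 3 12 20] head=3 tail=0 count=2
After op 9 (write(10)): arr=[10 18 3 12 20] head=3 tail=1 count=3
After op 10 (write(11)): arr=[10 11 3 12 20] head=3 tail=2 count=4
After op 11 (write(6)): arr=[10 11 6 12 20] head=3 tail=3 count=5
After op 12 (write(1)): arr=[10 11 6 1 20] head=4 tail=4 count=5

Answer: 10 11 6 1 20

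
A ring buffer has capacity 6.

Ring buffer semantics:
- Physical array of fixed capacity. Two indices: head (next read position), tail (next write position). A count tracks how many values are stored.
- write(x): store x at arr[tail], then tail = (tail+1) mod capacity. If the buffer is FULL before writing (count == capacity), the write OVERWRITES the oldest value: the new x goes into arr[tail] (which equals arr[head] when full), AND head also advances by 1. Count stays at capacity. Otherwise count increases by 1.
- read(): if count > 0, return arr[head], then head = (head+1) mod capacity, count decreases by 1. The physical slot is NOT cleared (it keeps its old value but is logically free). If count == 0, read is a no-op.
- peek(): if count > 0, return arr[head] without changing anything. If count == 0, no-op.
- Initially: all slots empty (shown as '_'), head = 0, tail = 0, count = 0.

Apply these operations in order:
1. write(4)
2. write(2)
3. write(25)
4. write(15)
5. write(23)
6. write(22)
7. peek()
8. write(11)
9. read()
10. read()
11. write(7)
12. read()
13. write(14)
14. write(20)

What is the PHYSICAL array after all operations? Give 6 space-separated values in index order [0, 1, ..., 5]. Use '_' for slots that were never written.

Answer: 11 7 14 20 23 22

Derivation:
After op 1 (write(4)): arr=[4 _ _ _ _ _] head=0 tail=1 count=1
After op 2 (write(2)): arr=[4 2 _ _ _ _] head=0 tail=2 count=2
After op 3 (write(25)): arr=[4 2 25 _ _ _] head=0 tail=3 count=3
After op 4 (write(15)): arr=[4 2 25 15 _ _] head=0 tail=4 count=4
After op 5 (write(23)): arr=[4 2 25 15 23 _] head=0 tail=5 count=5
After op 6 (write(22)): arr=[4 2 25 15 23 22] head=0 tail=0 count=6
After op 7 (peek()): arr=[4 2 25 15 23 22] head=0 tail=0 count=6
After op 8 (write(11)): arr=[11 2 25 15 23 22] head=1 tail=1 count=6
After op 9 (read()): arr=[11 2 25 15 23 22] head=2 tail=1 count=5
After op 10 (read()): arr=[11 2 25 15 23 22] head=3 tail=1 count=4
After op 11 (write(7)): arr=[11 7 25 15 23 22] head=3 tail=2 count=5
After op 12 (read()): arr=[11 7 25 15 23 22] head=4 tail=2 count=4
After op 13 (write(14)): arr=[11 7 14 15 23 22] head=4 tail=3 count=5
After op 14 (write(20)): arr=[11 7 14 20 23 22] head=4 tail=4 count=6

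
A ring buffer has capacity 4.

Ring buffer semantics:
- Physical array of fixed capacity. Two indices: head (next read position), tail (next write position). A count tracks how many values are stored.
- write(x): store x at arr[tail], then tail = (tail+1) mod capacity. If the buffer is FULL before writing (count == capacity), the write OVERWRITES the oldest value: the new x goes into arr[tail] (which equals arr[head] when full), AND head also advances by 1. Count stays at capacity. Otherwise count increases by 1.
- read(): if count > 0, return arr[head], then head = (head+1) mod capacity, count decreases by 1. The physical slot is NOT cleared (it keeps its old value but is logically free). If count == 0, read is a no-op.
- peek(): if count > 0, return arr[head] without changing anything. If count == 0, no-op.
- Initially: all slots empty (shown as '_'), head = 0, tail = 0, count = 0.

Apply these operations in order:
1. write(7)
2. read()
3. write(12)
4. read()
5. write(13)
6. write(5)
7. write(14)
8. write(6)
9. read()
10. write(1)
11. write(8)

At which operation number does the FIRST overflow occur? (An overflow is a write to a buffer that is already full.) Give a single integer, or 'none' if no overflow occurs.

Answer: 11

Derivation:
After op 1 (write(7)): arr=[7 _ _ _] head=0 tail=1 count=1
After op 2 (read()): arr=[7 _ _ _] head=1 tail=1 count=0
After op 3 (write(12)): arr=[7 12 _ _] head=1 tail=2 count=1
After op 4 (read()): arr=[7 12 _ _] head=2 tail=2 count=0
After op 5 (write(13)): arr=[7 12 13 _] head=2 tail=3 count=1
After op 6 (write(5)): arr=[7 12 13 5] head=2 tail=0 count=2
After op 7 (write(14)): arr=[14 12 13 5] head=2 tail=1 count=3
After op 8 (write(6)): arr=[14 6 13 5] head=2 tail=2 count=4
After op 9 (read()): arr=[14 6 13 5] head=3 tail=2 count=3
After op 10 (write(1)): arr=[14 6 1 5] head=3 tail=3 count=4
After op 11 (write(8)): arr=[14 6 1 8] head=0 tail=0 count=4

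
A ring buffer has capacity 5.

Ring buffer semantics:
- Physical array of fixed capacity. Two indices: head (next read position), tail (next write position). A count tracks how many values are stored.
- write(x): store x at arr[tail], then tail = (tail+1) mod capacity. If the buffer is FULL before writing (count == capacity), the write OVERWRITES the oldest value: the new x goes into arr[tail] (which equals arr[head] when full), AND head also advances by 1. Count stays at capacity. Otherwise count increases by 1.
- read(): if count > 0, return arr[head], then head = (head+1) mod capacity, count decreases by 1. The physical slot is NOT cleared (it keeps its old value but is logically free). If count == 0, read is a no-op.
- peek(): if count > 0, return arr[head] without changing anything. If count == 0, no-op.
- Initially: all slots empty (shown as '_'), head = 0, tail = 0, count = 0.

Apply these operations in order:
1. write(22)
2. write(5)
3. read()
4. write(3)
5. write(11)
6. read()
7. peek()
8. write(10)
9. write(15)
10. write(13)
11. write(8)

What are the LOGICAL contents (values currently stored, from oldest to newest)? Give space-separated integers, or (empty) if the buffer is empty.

After op 1 (write(22)): arr=[22 _ _ _ _] head=0 tail=1 count=1
After op 2 (write(5)): arr=[22 5 _ _ _] head=0 tail=2 count=2
After op 3 (read()): arr=[22 5 _ _ _] head=1 tail=2 count=1
After op 4 (write(3)): arr=[22 5 3 _ _] head=1 tail=3 count=2
After op 5 (write(11)): arr=[22 5 3 11 _] head=1 tail=4 count=3
After op 6 (read()): arr=[22 5 3 11 _] head=2 tail=4 count=2
After op 7 (peek()): arr=[22 5 3 11 _] head=2 tail=4 count=2
After op 8 (write(10)): arr=[22 5 3 11 10] head=2 tail=0 count=3
After op 9 (write(15)): arr=[15 5 3 11 10] head=2 tail=1 count=4
After op 10 (write(13)): arr=[15 13 3 11 10] head=2 tail=2 count=5
After op 11 (write(8)): arr=[15 13 8 11 10] head=3 tail=3 count=5

Answer: 11 10 15 13 8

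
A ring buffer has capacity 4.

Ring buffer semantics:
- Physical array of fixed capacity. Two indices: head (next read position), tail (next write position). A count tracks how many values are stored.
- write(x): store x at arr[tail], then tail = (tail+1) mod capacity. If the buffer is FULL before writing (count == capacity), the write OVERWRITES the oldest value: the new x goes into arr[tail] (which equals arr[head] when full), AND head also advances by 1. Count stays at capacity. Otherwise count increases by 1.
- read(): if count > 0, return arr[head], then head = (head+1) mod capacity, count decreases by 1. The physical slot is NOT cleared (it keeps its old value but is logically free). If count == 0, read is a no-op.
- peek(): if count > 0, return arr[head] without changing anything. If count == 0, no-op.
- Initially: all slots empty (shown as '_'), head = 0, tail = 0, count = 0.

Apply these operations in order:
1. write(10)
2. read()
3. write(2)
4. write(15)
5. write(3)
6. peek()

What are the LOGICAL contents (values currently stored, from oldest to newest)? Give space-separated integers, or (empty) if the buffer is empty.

After op 1 (write(10)): arr=[10 _ _ _] head=0 tail=1 count=1
After op 2 (read()): arr=[10 _ _ _] head=1 tail=1 count=0
After op 3 (write(2)): arr=[10 2 _ _] head=1 tail=2 count=1
After op 4 (write(15)): arr=[10 2 15 _] head=1 tail=3 count=2
After op 5 (write(3)): arr=[10 2 15 3] head=1 tail=0 count=3
After op 6 (peek()): arr=[10 2 15 3] head=1 tail=0 count=3

Answer: 2 15 3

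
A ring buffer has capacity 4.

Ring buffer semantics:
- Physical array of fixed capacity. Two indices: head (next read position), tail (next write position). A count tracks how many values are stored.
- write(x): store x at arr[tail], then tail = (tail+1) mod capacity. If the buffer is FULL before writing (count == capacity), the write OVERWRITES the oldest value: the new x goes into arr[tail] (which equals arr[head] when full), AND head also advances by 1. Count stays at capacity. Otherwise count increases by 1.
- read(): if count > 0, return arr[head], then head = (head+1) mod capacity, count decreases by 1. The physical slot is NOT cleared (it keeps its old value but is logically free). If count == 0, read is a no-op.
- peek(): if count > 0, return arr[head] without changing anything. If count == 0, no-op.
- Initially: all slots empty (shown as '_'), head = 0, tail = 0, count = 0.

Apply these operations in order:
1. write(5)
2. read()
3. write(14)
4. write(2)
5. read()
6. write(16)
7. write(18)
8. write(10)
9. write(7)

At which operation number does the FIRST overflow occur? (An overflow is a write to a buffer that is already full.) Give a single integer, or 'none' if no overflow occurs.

After op 1 (write(5)): arr=[5 _ _ _] head=0 tail=1 count=1
After op 2 (read()): arr=[5 _ _ _] head=1 tail=1 count=0
After op 3 (write(14)): arr=[5 14 _ _] head=1 tail=2 count=1
After op 4 (write(2)): arr=[5 14 2 _] head=1 tail=3 count=2
After op 5 (read()): arr=[5 14 2 _] head=2 tail=3 count=1
After op 6 (write(16)): arr=[5 14 2 16] head=2 tail=0 count=2
After op 7 (write(18)): arr=[18 14 2 16] head=2 tail=1 count=3
After op 8 (write(10)): arr=[18 10 2 16] head=2 tail=2 count=4
After op 9 (write(7)): arr=[18 10 7 16] head=3 tail=3 count=4

Answer: 9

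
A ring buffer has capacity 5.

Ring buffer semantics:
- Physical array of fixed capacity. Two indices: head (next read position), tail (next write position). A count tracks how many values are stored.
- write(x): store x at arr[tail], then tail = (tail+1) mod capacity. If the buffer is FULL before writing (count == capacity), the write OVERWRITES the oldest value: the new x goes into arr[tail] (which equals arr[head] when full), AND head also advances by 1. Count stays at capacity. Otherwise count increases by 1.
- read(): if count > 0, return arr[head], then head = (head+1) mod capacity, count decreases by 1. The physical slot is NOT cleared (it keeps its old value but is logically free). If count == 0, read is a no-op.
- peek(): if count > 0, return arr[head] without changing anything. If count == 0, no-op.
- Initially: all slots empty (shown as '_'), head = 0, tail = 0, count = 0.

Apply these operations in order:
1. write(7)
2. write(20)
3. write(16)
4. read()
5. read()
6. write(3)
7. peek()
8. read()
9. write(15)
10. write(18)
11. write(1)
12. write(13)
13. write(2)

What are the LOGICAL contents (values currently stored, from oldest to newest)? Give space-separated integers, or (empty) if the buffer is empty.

Answer: 15 18 1 13 2

Derivation:
After op 1 (write(7)): arr=[7 _ _ _ _] head=0 tail=1 count=1
After op 2 (write(20)): arr=[7 20 _ _ _] head=0 tail=2 count=2
After op 3 (write(16)): arr=[7 20 16 _ _] head=0 tail=3 count=3
After op 4 (read()): arr=[7 20 16 _ _] head=1 tail=3 count=2
After op 5 (read()): arr=[7 20 16 _ _] head=2 tail=3 count=1
After op 6 (write(3)): arr=[7 20 16 3 _] head=2 tail=4 count=2
After op 7 (peek()): arr=[7 20 16 3 _] head=2 tail=4 count=2
After op 8 (read()): arr=[7 20 16 3 _] head=3 tail=4 count=1
After op 9 (write(15)): arr=[7 20 16 3 15] head=3 tail=0 count=2
After op 10 (write(18)): arr=[18 20 16 3 15] head=3 tail=1 count=3
After op 11 (write(1)): arr=[18 1 16 3 15] head=3 tail=2 count=4
After op 12 (write(13)): arr=[18 1 13 3 15] head=3 tail=3 count=5
After op 13 (write(2)): arr=[18 1 13 2 15] head=4 tail=4 count=5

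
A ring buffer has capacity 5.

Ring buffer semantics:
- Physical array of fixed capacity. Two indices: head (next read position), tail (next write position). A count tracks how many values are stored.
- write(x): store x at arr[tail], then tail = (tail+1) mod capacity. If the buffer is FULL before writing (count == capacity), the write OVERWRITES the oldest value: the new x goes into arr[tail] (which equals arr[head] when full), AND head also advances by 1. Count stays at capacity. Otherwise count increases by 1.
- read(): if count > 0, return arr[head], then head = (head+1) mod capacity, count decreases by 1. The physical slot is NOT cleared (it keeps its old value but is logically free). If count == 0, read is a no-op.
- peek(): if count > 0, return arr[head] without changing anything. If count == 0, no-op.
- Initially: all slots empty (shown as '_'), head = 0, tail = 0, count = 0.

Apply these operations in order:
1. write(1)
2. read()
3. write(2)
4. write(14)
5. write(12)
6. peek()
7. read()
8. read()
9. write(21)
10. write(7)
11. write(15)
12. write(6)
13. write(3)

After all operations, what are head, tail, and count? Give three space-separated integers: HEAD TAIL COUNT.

After op 1 (write(1)): arr=[1 _ _ _ _] head=0 tail=1 count=1
After op 2 (read()): arr=[1 _ _ _ _] head=1 tail=1 count=0
After op 3 (write(2)): arr=[1 2 _ _ _] head=1 tail=2 count=1
After op 4 (write(14)): arr=[1 2 14 _ _] head=1 tail=3 count=2
After op 5 (write(12)): arr=[1 2 14 12 _] head=1 tail=4 count=3
After op 6 (peek()): arr=[1 2 14 12 _] head=1 tail=4 count=3
After op 7 (read()): arr=[1 2 14 12 _] head=2 tail=4 count=2
After op 8 (read()): arr=[1 2 14 12 _] head=3 tail=4 count=1
After op 9 (write(21)): arr=[1 2 14 12 21] head=3 tail=0 count=2
After op 10 (write(7)): arr=[7 2 14 12 21] head=3 tail=1 count=3
After op 11 (write(15)): arr=[7 15 14 12 21] head=3 tail=2 count=4
After op 12 (write(6)): arr=[7 15 6 12 21] head=3 tail=3 count=5
After op 13 (write(3)): arr=[7 15 6 3 21] head=4 tail=4 count=5

Answer: 4 4 5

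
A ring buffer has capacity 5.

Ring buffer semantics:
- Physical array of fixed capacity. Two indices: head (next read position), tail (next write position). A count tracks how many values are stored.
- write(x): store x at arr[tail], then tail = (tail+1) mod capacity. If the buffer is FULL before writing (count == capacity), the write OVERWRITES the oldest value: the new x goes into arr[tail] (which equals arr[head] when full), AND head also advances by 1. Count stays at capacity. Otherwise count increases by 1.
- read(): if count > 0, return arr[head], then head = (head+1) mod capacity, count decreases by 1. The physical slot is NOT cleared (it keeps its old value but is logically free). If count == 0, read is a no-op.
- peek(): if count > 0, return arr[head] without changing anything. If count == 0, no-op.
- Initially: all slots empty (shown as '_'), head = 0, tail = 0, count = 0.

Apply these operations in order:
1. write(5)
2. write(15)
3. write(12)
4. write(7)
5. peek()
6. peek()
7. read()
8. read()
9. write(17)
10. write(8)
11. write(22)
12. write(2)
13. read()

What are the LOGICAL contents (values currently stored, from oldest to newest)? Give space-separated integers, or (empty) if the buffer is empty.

After op 1 (write(5)): arr=[5 _ _ _ _] head=0 tail=1 count=1
After op 2 (write(15)): arr=[5 15 _ _ _] head=0 tail=2 count=2
After op 3 (write(12)): arr=[5 15 12 _ _] head=0 tail=3 count=3
After op 4 (write(7)): arr=[5 15 12 7 _] head=0 tail=4 count=4
After op 5 (peek()): arr=[5 15 12 7 _] head=0 tail=4 count=4
After op 6 (peek()): arr=[5 15 12 7 _] head=0 tail=4 count=4
After op 7 (read()): arr=[5 15 12 7 _] head=1 tail=4 count=3
After op 8 (read()): arr=[5 15 12 7 _] head=2 tail=4 count=2
After op 9 (write(17)): arr=[5 15 12 7 17] head=2 tail=0 count=3
After op 10 (write(8)): arr=[8 15 12 7 17] head=2 tail=1 count=4
After op 11 (write(22)): arr=[8 22 12 7 17] head=2 tail=2 count=5
After op 12 (write(2)): arr=[8 22 2 7 17] head=3 tail=3 count=5
After op 13 (read()): arr=[8 22 2 7 17] head=4 tail=3 count=4

Answer: 17 8 22 2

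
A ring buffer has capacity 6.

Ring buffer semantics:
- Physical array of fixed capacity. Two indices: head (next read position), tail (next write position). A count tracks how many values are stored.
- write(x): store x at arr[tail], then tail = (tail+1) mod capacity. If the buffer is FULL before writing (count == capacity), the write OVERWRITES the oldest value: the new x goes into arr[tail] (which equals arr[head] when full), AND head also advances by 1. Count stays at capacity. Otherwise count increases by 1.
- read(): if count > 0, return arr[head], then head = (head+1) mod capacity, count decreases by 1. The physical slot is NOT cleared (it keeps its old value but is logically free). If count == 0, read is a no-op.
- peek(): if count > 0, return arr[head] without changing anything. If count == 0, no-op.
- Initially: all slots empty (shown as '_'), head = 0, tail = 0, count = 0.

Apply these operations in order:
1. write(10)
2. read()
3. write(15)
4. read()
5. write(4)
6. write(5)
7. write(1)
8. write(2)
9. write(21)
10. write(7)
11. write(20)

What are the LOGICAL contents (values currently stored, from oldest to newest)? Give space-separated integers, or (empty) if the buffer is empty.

Answer: 5 1 2 21 7 20

Derivation:
After op 1 (write(10)): arr=[10 _ _ _ _ _] head=0 tail=1 count=1
After op 2 (read()): arr=[10 _ _ _ _ _] head=1 tail=1 count=0
After op 3 (write(15)): arr=[10 15 _ _ _ _] head=1 tail=2 count=1
After op 4 (read()): arr=[10 15 _ _ _ _] head=2 tail=2 count=0
After op 5 (write(4)): arr=[10 15 4 _ _ _] head=2 tail=3 count=1
After op 6 (write(5)): arr=[10 15 4 5 _ _] head=2 tail=4 count=2
After op 7 (write(1)): arr=[10 15 4 5 1 _] head=2 tail=5 count=3
After op 8 (write(2)): arr=[10 15 4 5 1 2] head=2 tail=0 count=4
After op 9 (write(21)): arr=[21 15 4 5 1 2] head=2 tail=1 count=5
After op 10 (write(7)): arr=[21 7 4 5 1 2] head=2 tail=2 count=6
After op 11 (write(20)): arr=[21 7 20 5 1 2] head=3 tail=3 count=6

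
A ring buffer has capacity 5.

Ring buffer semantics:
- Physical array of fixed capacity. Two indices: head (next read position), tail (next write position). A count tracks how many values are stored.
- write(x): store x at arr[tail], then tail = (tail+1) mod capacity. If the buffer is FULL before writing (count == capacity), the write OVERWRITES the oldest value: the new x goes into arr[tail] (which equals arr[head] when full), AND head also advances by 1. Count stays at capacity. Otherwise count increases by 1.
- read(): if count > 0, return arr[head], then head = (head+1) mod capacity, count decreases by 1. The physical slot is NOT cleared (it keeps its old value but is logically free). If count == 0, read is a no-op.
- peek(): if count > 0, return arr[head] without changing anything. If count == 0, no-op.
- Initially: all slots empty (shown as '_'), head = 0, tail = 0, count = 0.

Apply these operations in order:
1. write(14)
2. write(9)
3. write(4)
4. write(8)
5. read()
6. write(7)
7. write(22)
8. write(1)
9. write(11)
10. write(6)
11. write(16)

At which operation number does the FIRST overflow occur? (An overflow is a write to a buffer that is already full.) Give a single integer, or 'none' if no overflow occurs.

Answer: 8

Derivation:
After op 1 (write(14)): arr=[14 _ _ _ _] head=0 tail=1 count=1
After op 2 (write(9)): arr=[14 9 _ _ _] head=0 tail=2 count=2
After op 3 (write(4)): arr=[14 9 4 _ _] head=0 tail=3 count=3
After op 4 (write(8)): arr=[14 9 4 8 _] head=0 tail=4 count=4
After op 5 (read()): arr=[14 9 4 8 _] head=1 tail=4 count=3
After op 6 (write(7)): arr=[14 9 4 8 7] head=1 tail=0 count=4
After op 7 (write(22)): arr=[22 9 4 8 7] head=1 tail=1 count=5
After op 8 (write(1)): arr=[22 1 4 8 7] head=2 tail=2 count=5
After op 9 (write(11)): arr=[22 1 11 8 7] head=3 tail=3 count=5
After op 10 (write(6)): arr=[22 1 11 6 7] head=4 tail=4 count=5
After op 11 (write(16)): arr=[22 1 11 6 16] head=0 tail=0 count=5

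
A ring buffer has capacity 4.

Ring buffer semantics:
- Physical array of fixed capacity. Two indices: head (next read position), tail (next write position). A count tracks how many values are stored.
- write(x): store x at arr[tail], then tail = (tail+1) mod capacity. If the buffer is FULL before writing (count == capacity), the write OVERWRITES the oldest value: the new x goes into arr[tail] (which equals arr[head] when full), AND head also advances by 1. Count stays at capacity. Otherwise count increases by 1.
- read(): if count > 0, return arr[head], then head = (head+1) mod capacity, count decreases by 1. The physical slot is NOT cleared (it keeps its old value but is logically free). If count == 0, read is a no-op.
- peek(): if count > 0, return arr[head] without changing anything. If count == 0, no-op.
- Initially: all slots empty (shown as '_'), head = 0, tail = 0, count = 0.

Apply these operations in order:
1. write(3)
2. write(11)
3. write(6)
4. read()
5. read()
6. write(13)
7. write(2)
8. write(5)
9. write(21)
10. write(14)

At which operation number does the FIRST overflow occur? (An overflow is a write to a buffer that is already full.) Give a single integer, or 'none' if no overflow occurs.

Answer: 9

Derivation:
After op 1 (write(3)): arr=[3 _ _ _] head=0 tail=1 count=1
After op 2 (write(11)): arr=[3 11 _ _] head=0 tail=2 count=2
After op 3 (write(6)): arr=[3 11 6 _] head=0 tail=3 count=3
After op 4 (read()): arr=[3 11 6 _] head=1 tail=3 count=2
After op 5 (read()): arr=[3 11 6 _] head=2 tail=3 count=1
After op 6 (write(13)): arr=[3 11 6 13] head=2 tail=0 count=2
After op 7 (write(2)): arr=[2 11 6 13] head=2 tail=1 count=3
After op 8 (write(5)): arr=[2 5 6 13] head=2 tail=2 count=4
After op 9 (write(21)): arr=[2 5 21 13] head=3 tail=3 count=4
After op 10 (write(14)): arr=[2 5 21 14] head=0 tail=0 count=4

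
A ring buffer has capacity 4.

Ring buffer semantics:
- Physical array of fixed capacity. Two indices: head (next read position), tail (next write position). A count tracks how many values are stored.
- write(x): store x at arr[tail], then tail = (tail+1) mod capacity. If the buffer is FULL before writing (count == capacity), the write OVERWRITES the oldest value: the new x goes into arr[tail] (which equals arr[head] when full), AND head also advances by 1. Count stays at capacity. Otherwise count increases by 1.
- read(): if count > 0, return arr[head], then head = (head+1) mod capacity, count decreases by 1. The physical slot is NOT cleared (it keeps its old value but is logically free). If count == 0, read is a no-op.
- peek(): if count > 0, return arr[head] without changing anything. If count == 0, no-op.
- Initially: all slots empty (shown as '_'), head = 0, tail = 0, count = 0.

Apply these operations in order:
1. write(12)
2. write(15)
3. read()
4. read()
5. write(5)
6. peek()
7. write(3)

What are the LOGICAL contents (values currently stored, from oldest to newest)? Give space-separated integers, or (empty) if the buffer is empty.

After op 1 (write(12)): arr=[12 _ _ _] head=0 tail=1 count=1
After op 2 (write(15)): arr=[12 15 _ _] head=0 tail=2 count=2
After op 3 (read()): arr=[12 15 _ _] head=1 tail=2 count=1
After op 4 (read()): arr=[12 15 _ _] head=2 tail=2 count=0
After op 5 (write(5)): arr=[12 15 5 _] head=2 tail=3 count=1
After op 6 (peek()): arr=[12 15 5 _] head=2 tail=3 count=1
After op 7 (write(3)): arr=[12 15 5 3] head=2 tail=0 count=2

Answer: 5 3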